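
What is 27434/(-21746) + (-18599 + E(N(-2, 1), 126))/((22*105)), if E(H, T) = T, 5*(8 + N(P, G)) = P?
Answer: -33220457/3588090 ≈ -9.2585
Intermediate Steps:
N(P, G) = -8 + P/5
27434/(-21746) + (-18599 + E(N(-2, 1), 126))/((22*105)) = 27434/(-21746) + (-18599 + 126)/((22*105)) = 27434*(-1/21746) - 18473/2310 = -13717/10873 - 18473*1/2310 = -13717/10873 - 2639/330 = -33220457/3588090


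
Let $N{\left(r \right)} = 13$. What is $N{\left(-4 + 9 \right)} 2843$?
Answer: $36959$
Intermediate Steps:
$N{\left(-4 + 9 \right)} 2843 = 13 \cdot 2843 = 36959$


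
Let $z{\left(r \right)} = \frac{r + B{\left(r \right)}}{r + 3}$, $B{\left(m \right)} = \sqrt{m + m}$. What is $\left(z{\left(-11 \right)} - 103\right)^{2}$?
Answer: $\frac{\left(813 + i \sqrt{22}\right)^{2}}{64} \approx 10327.0 + 119.17 i$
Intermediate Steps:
$B{\left(m \right)} = \sqrt{2} \sqrt{m}$ ($B{\left(m \right)} = \sqrt{2 m} = \sqrt{2} \sqrt{m}$)
$z{\left(r \right)} = \frac{r + \sqrt{2} \sqrt{r}}{3 + r}$ ($z{\left(r \right)} = \frac{r + \sqrt{2} \sqrt{r}}{r + 3} = \frac{r + \sqrt{2} \sqrt{r}}{3 + r}$)
$\left(z{\left(-11 \right)} - 103\right)^{2} = \left(\frac{-11 + \sqrt{2} \sqrt{-11}}{3 - 11} - 103\right)^{2} = \left(\frac{-11 + \sqrt{2} i \sqrt{11}}{-8} - 103\right)^{2} = \left(- \frac{-11 + i \sqrt{22}}{8} - 103\right)^{2} = \left(\left(\frac{11}{8} - \frac{i \sqrt{22}}{8}\right) - 103\right)^{2} = \left(- \frac{813}{8} - \frac{i \sqrt{22}}{8}\right)^{2}$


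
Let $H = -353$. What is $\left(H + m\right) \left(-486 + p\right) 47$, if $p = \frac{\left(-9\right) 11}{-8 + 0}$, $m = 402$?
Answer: $- \frac{8726067}{8} \approx -1.0908 \cdot 10^{6}$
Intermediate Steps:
$p = \frac{99}{8}$ ($p = - \frac{99}{-8} = \left(-99\right) \left(- \frac{1}{8}\right) = \frac{99}{8} \approx 12.375$)
$\left(H + m\right) \left(-486 + p\right) 47 = \left(-353 + 402\right) \left(-486 + \frac{99}{8}\right) 47 = 49 \left(- \frac{3789}{8}\right) 47 = \left(- \frac{185661}{8}\right) 47 = - \frac{8726067}{8}$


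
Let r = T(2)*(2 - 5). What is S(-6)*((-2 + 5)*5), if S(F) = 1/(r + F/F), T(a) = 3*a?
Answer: -15/17 ≈ -0.88235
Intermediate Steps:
r = -18 (r = (3*2)*(2 - 5) = 6*(-3) = -18)
S(F) = -1/17 (S(F) = 1/(-18 + F/F) = 1/(-18 + 1) = 1/(-17) = -1/17)
S(-6)*((-2 + 5)*5) = -(-2 + 5)*5/17 = -3*5/17 = -1/17*15 = -15/17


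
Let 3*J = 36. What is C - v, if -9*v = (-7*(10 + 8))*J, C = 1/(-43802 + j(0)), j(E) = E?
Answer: -7358737/43802 ≈ -168.00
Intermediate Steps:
J = 12 (J = (1/3)*36 = 12)
C = -1/43802 (C = 1/(-43802 + 0) = 1/(-43802) = -1/43802 ≈ -2.2830e-5)
v = 168 (v = -(-7*(10 + 8))*12/9 = -(-7*18)*12/9 = -(-14)*12 = -1/9*(-1512) = 168)
C - v = -1/43802 - 1*168 = -1/43802 - 168 = -7358737/43802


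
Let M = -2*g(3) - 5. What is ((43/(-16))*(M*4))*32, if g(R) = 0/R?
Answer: 1720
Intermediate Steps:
g(R) = 0
M = -5 (M = -2*0 - 5 = 0 - 5 = -5)
((43/(-16))*(M*4))*32 = ((43/(-16))*(-5*4))*32 = ((43*(-1/16))*(-20))*32 = -43/16*(-20)*32 = (215/4)*32 = 1720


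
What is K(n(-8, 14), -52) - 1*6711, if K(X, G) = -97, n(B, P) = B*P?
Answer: -6808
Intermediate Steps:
K(n(-8, 14), -52) - 1*6711 = -97 - 1*6711 = -97 - 6711 = -6808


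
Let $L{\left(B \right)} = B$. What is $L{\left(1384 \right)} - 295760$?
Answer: $-294376$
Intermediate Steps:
$L{\left(1384 \right)} - 295760 = 1384 - 295760 = -294376$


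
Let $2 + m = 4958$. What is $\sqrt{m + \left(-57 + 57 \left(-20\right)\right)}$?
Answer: $\sqrt{3759} \approx 61.311$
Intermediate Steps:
$m = 4956$ ($m = -2 + 4958 = 4956$)
$\sqrt{m + \left(-57 + 57 \left(-20\right)\right)} = \sqrt{4956 + \left(-57 + 57 \left(-20\right)\right)} = \sqrt{4956 - 1197} = \sqrt{3759}$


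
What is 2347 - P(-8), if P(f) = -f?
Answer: 2339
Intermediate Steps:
2347 - P(-8) = 2347 - (-1)*(-8) = 2347 - 1*8 = 2347 - 8 = 2339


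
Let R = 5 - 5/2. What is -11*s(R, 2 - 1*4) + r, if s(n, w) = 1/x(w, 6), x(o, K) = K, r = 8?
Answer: 37/6 ≈ 6.1667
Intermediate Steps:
R = 5/2 (R = 5 - 5/2 = 5/2 ≈ 2.5000)
s(n, w) = ⅙ (s(n, w) = 1/6 = ⅙)
-11*s(R, 2 - 1*4) + r = -11*⅙ + 8 = -11/6 + 8 = 37/6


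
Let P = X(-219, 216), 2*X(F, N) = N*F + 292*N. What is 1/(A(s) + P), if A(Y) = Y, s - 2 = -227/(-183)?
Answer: 183/1443365 ≈ 0.00012679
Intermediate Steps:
s = 593/183 (s = 2 - 227/(-183) = 2 - 227*(-1/183) = 2 + 227/183 = 593/183 ≈ 3.2404)
X(F, N) = 146*N + F*N/2 (X(F, N) = (N*F + 292*N)/2 = (F*N + 292*N)/2 = (292*N + F*N)/2 = 146*N + F*N/2)
P = 7884 (P = (1/2)*216*(292 - 219) = (1/2)*216*73 = 7884)
1/(A(s) + P) = 1/(593/183 + 7884) = 1/(1443365/183) = 183/1443365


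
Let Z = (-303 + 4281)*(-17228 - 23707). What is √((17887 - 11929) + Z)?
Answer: 24*I*√282697 ≈ 12761.0*I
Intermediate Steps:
Z = -162839430 (Z = 3978*(-40935) = -162839430)
√((17887 - 11929) + Z) = √((17887 - 11929) - 162839430) = √(5958 - 162839430) = √(-162833472) = 24*I*√282697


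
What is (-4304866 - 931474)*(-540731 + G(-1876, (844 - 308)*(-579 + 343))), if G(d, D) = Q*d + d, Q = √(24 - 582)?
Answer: 2841274738380 + 29470121520*I*√62 ≈ 2.8413e+12 + 2.3205e+11*I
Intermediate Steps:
Q = 3*I*√62 (Q = √(-558) = 3*I*√62 ≈ 23.622*I)
G(d, D) = d + 3*I*d*√62 (G(d, D) = (3*I*√62)*d + d = 3*I*d*√62 + d = d + 3*I*d*√62)
(-4304866 - 931474)*(-540731 + G(-1876, (844 - 308)*(-579 + 343))) = (-4304866 - 931474)*(-540731 - 1876*(1 + 3*I*√62)) = -5236340*(-540731 + (-1876 - 5628*I*√62)) = -5236340*(-542607 - 5628*I*√62) = 2841274738380 + 29470121520*I*√62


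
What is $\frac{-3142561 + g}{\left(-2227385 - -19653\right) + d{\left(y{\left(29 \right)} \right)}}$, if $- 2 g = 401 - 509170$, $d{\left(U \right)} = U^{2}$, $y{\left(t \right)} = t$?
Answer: $\frac{5776353}{4413782} \approx 1.3087$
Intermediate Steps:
$g = \frac{508769}{2}$ ($g = - \frac{401 - 509170}{2} = \left(- \frac{1}{2}\right) \left(-508769\right) = \frac{508769}{2} \approx 2.5438 \cdot 10^{5}$)
$\frac{-3142561 + g}{\left(-2227385 - -19653\right) + d{\left(y{\left(29 \right)} \right)}} = \frac{-3142561 + \frac{508769}{2}}{\left(-2227385 - -19653\right) + 29^{2}} = - \frac{5776353}{2 \left(\left(-2227385 + 19653\right) + 841\right)} = - \frac{5776353}{2 \left(-2207732 + 841\right)} = - \frac{5776353}{2 \left(-2206891\right)} = \left(- \frac{5776353}{2}\right) \left(- \frac{1}{2206891}\right) = \frac{5776353}{4413782}$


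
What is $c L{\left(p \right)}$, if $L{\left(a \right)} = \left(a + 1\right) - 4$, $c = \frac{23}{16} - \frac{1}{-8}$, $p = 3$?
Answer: $0$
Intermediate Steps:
$c = \frac{25}{16}$ ($c = 23 \cdot \frac{1}{16} - - \frac{1}{8} = \frac{23}{16} + \frac{1}{8} = \frac{25}{16} \approx 1.5625$)
$L{\left(a \right)} = -3 + a$ ($L{\left(a \right)} = \left(1 + a\right) - 4 = -3 + a$)
$c L{\left(p \right)} = \frac{25 \left(-3 + 3\right)}{16} = \frac{25}{16} \cdot 0 = 0$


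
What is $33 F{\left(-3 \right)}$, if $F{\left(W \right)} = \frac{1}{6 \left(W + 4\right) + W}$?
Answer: $11$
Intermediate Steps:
$F{\left(W \right)} = \frac{1}{24 + 7 W}$ ($F{\left(W \right)} = \frac{1}{6 \left(4 + W\right) + W} = \frac{1}{\left(24 + 6 W\right) + W} = \frac{1}{24 + 7 W}$)
$33 F{\left(-3 \right)} = \frac{33}{24 + 7 \left(-3\right)} = \frac{33}{24 - 21} = \frac{33}{3} = 33 \cdot \frac{1}{3} = 11$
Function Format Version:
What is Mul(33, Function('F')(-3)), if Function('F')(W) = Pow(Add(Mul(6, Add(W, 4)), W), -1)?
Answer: 11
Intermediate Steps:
Function('F')(W) = Pow(Add(24, Mul(7, W)), -1) (Function('F')(W) = Pow(Add(Mul(6, Add(4, W)), W), -1) = Pow(Add(Add(24, Mul(6, W)), W), -1) = Pow(Add(24, Mul(7, W)), -1))
Mul(33, Function('F')(-3)) = Mul(33, Pow(Add(24, Mul(7, -3)), -1)) = Mul(33, Pow(Add(24, -21), -1)) = Mul(33, Pow(3, -1)) = Mul(33, Rational(1, 3)) = 11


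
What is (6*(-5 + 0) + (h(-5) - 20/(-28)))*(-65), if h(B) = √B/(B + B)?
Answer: 13325/7 + 13*I*√5/2 ≈ 1903.6 + 14.534*I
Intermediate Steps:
h(B) = 1/(2*√B) (h(B) = √B/((2*B)) = (1/(2*B))*√B = 1/(2*√B))
(6*(-5 + 0) + (h(-5) - 20/(-28)))*(-65) = (6*(-5 + 0) + (1/(2*√(-5)) - 20/(-28)))*(-65) = (6*(-5) + ((-I*√5/5)/2 - 20*(-1/28)))*(-65) = (-30 + (-I*√5/10 + 5/7))*(-65) = (-30 + (5/7 - I*√5/10))*(-65) = (-205/7 - I*√5/10)*(-65) = 13325/7 + 13*I*√5/2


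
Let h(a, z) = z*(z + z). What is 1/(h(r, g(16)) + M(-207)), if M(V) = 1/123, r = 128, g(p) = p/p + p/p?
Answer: 123/985 ≈ 0.12487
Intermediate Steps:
g(p) = 2 (g(p) = 1 + 1 = 2)
M(V) = 1/123
h(a, z) = 2*z² (h(a, z) = z*(2*z) = 2*z²)
1/(h(r, g(16)) + M(-207)) = 1/(2*2² + 1/123) = 1/(2*4 + 1/123) = 1/(8 + 1/123) = 1/(985/123) = 123/985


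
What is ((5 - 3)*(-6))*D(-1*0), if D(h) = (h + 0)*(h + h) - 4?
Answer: 48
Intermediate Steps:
D(h) = -4 + 2*h**2 (D(h) = h*(2*h) - 4 = 2*h**2 - 4 = -4 + 2*h**2)
((5 - 3)*(-6))*D(-1*0) = ((5 - 3)*(-6))*(-4 + 2*(-1*0)**2) = (2*(-6))*(-4 + 2*0**2) = -12*(-4 + 2*0) = -12*(-4 + 0) = -12*(-4) = 48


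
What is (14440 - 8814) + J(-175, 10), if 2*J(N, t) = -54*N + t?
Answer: 10356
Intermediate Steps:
J(N, t) = t/2 - 27*N (J(N, t) = (-54*N + t)/2 = (t - 54*N)/2 = t/2 - 27*N)
(14440 - 8814) + J(-175, 10) = (14440 - 8814) + ((1/2)*10 - 27*(-175)) = 5626 + (5 + 4725) = 5626 + 4730 = 10356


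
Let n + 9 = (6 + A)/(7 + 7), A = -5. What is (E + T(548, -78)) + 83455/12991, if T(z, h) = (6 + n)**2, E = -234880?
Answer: -598021716629/2546236 ≈ -2.3487e+5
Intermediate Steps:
n = -125/14 (n = -9 + (6 - 5)/(7 + 7) = -9 + 1/14 = -125/14 ≈ -8.9286)
T(z, h) = 1681/196 (T(z, h) = (6 - 125/14)**2 = (-41/14)**2 = 1681/196)
(E + T(548, -78)) + 83455/12991 = (-234880 + 1681/196) + 83455/12991 = -46034799/196 + 83455*(1/12991) = -46034799/196 + 83455/12991 = -598021716629/2546236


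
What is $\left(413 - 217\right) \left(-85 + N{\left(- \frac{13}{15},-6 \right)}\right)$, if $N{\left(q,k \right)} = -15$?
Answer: $-19600$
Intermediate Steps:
$\left(413 - 217\right) \left(-85 + N{\left(- \frac{13}{15},-6 \right)}\right) = \left(413 - 217\right) \left(-85 - 15\right) = 196 \left(-100\right) = -19600$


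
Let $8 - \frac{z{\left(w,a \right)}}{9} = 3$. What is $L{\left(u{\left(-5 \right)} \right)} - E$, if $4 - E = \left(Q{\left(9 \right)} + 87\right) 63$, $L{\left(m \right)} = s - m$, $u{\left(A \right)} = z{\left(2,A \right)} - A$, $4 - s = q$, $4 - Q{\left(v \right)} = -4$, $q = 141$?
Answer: $5794$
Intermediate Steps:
$z{\left(w,a \right)} = 45$ ($z{\left(w,a \right)} = 72 - 27 = 45$)
$Q{\left(v \right)} = 8$ ($Q{\left(v \right)} = 4 - -4 = 4 + 4 = 8$)
$s = -137$ ($s = 4 - 141 = -137$)
$u{\left(A \right)} = 45 - A$
$L{\left(m \right)} = -137 - m$
$E = -5981$ ($E = 4 - \left(8 + 87\right) 63 = 4 - 95 \cdot 63 = 4 - 5985 = -5981$)
$L{\left(u{\left(-5 \right)} \right)} - E = \left(-137 - \left(45 - -5\right)\right) - -5981 = \left(-137 - \left(45 + 5\right)\right) + 5981 = \left(-137 - 50\right) + 5981 = -187 + 5981 = 5794$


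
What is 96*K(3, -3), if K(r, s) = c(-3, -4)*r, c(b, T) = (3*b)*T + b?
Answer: 9504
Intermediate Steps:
c(b, T) = b + 3*T*b (c(b, T) = 3*T*b + b = b + 3*T*b)
K(r, s) = 33*r (K(r, s) = (-3*(1 + 3*(-4)))*r = (-3*(1 - 12))*r = (-3*(-11))*r = 33*r)
96*K(3, -3) = 96*(33*3) = 96*99 = 9504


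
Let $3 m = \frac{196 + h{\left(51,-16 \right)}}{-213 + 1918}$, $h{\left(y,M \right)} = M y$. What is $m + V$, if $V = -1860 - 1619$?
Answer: $- \frac{114811}{33} \approx -3479.1$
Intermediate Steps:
$V = -3479$
$m = - \frac{4}{33}$ ($m = \frac{\left(196 - 816\right) \frac{1}{-213 + 1918}}{3} = \frac{\left(196 - 816\right) \frac{1}{1705}}{3} = \frac{\left(-620\right) \frac{1}{1705}}{3} = \frac{1}{3} \left(- \frac{4}{11}\right) = - \frac{4}{33} \approx -0.12121$)
$m + V = - \frac{4}{33} - 3479 = - \frac{114811}{33}$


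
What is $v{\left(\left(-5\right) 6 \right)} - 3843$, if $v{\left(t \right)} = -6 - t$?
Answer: $-3819$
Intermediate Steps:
$v{\left(\left(-5\right) 6 \right)} - 3843 = \left(-6 - \left(-5\right) 6\right) - 3843 = \left(-6 - -30\right) - 3843 = \left(-6 + 30\right) - 3843 = 24 - 3843 = -3819$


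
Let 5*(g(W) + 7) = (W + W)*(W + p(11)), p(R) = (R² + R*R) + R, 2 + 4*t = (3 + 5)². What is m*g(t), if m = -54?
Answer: -447579/5 ≈ -89516.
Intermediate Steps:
t = 31/2 (t = -½ + (3 + 5)²/4 = -½ + (¼)*8² = -½ + (¼)*64 = -½ + 16 = 31/2 ≈ 15.500)
p(R) = R + 2*R² (p(R) = (R² + R²) + R = 2*R² + R = R + 2*R²)
g(W) = -7 + 2*W*(253 + W)/5 (g(W) = -7 + ((W + W)*(W + 11*(1 + 2*11)))/5 = -7 + ((2*W)*(W + 11*(1 + 22)))/5 = -7 + ((2*W)*(W + 11*23))/5 = -7 + ((2*W)*(W + 253))/5 = -7 + ((2*W)*(253 + W))/5 = -7 + (2*W*(253 + W))/5 = -7 + 2*W*(253 + W)/5)
m*g(t) = -54*(-7 + 2*(31/2)²/5 + (506/5)*(31/2)) = -54*(-7 + (⅖)*(961/4) + 7843/5) = -54*(-7 + 961/10 + 7843/5) = -54*16577/10 = -447579/5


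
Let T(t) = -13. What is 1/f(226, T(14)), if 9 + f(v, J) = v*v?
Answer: 1/51067 ≈ 1.9582e-5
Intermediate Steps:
f(v, J) = -9 + v² (f(v, J) = -9 + v*v = -9 + v²)
1/f(226, T(14)) = 1/(-9 + 226²) = 1/(-9 + 51076) = 1/51067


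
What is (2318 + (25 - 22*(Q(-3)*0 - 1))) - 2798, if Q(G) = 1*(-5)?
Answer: -433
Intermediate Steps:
Q(G) = -5
(2318 + (25 - 22*(Q(-3)*0 - 1))) - 2798 = (2318 + (25 - 22*(-5*0 - 1))) - 2798 = (2318 + (25 - 22*(0 - 1))) - 2798 = (2318 + (25 - 22*(-1))) - 2798 = (2318 + (25 + 22)) - 2798 = (2318 + 47) - 2798 = 2365 - 2798 = -433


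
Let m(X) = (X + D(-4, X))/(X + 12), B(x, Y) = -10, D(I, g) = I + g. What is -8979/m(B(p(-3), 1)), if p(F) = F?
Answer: 2993/4 ≈ 748.25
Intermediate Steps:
m(X) = (-4 + 2*X)/(12 + X) (m(X) = (X + (-4 + X))/(X + 12) = (-4 + 2*X)/(12 + X))
-8979/m(B(p(-3), 1)) = -8979*(12 - 10)/(2*(-2 - 10)) = -8979/(2*(-12)/2) = -8979/(2*(1/2)*(-12)) = -8979/(-12) = -8979*(-1/12) = 2993/4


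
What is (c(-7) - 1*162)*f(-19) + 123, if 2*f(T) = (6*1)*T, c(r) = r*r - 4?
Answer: 6792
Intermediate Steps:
c(r) = -4 + r**2 (c(r) = r**2 - 4 = -4 + r**2)
f(T) = 3*T (f(T) = ((6*1)*T)/2 = (6*T)/2 = 3*T)
(c(-7) - 1*162)*f(-19) + 123 = ((-4 + (-7)**2) - 1*162)*(3*(-19)) + 123 = ((-4 + 49) - 162)*(-57) + 123 = (45 - 162)*(-57) + 123 = -117*(-57) + 123 = 6669 + 123 = 6792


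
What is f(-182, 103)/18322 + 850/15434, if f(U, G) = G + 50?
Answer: 8967551/141390874 ≈ 0.063424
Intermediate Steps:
f(U, G) = 50 + G
f(-182, 103)/18322 + 850/15434 = (50 + 103)/18322 + 850/15434 = 153*(1/18322) + 850*(1/15434) = 153/18322 + 425/7717 = 8967551/141390874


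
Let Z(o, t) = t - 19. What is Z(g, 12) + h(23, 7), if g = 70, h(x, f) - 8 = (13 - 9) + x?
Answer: 28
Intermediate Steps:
h(x, f) = 12 + x (h(x, f) = 8 + ((13 - 9) + x) = 8 + (4 + x) = 12 + x)
Z(o, t) = -19 + t
Z(g, 12) + h(23, 7) = (-19 + 12) + (12 + 23) = -7 + 35 = 28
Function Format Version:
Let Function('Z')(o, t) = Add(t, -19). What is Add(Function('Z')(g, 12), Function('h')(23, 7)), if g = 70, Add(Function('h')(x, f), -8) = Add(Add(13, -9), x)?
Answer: 28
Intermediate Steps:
Function('h')(x, f) = Add(12, x) (Function('h')(x, f) = Add(8, Add(Add(13, -9), x)) = Add(8, Add(4, x)) = Add(12, x))
Function('Z')(o, t) = Add(-19, t)
Add(Function('Z')(g, 12), Function('h')(23, 7)) = Add(Add(-19, 12), Add(12, 23)) = Add(-7, 35) = 28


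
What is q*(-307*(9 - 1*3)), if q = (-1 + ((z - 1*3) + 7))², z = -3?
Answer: 0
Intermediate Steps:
q = 0 (q = (-1 + ((-3 - 1*3) + 7))² = (-1 + ((-3 - 3) + 7))² = (-1 + (-6 + 7))² = (-1 + 1)² = 0² = 0)
q*(-307*(9 - 1*3)) = 0*(-307*(9 - 1*3)) = 0*(-307*(9 - 3)) = 0*(-307*6) = 0*(-1842) = 0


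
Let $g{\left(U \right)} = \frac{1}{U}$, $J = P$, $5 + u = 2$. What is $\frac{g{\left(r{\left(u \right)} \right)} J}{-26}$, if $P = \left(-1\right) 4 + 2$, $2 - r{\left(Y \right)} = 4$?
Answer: $- \frac{1}{26} \approx -0.038462$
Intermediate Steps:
$u = -3$ ($u = -5 + 2 = -3$)
$r{\left(Y \right)} = -2$ ($r{\left(Y \right)} = 2 - 4 = -2$)
$P = -2$ ($P = -4 + 2 = -2$)
$J = -2$
$\frac{g{\left(r{\left(u \right)} \right)} J}{-26} = \frac{\frac{1}{-2} \left(-2\right)}{-26} = \left(- \frac{1}{2}\right) \left(-2\right) \left(- \frac{1}{26}\right) = 1 \left(- \frac{1}{26}\right) = - \frac{1}{26}$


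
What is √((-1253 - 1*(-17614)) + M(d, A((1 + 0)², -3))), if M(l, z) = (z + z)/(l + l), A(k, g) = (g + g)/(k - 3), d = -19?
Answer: 14*√30134/19 ≈ 127.91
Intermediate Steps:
A(k, g) = 2*g/(-3 + k) (A(k, g) = (2*g)/(-3 + k) = 2*g/(-3 + k))
M(l, z) = z/l (M(l, z) = (2*z)/((2*l)) = (2*z)*(1/(2*l)) = z/l)
√((-1253 - 1*(-17614)) + M(d, A((1 + 0)², -3))) = √((-1253 - 1*(-17614)) + (2*(-3)/(-3 + (1 + 0)²))/(-19)) = √((-1253 + 17614) + (2*(-3)/(-3 + 1²))*(-1/19)) = √(16361 + (2*(-3)/(-3 + 1))*(-1/19)) = √(16361 + (2*(-3)/(-2))*(-1/19)) = √(16361 + (2*(-3)*(-½))*(-1/19)) = √(16361 + 3*(-1/19)) = √(16361 - 3/19) = √(310856/19) = 14*√30134/19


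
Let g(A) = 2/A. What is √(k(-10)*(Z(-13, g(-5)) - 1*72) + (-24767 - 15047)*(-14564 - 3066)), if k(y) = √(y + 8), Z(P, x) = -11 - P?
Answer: √(701920820 - 70*I*√2) ≈ 26494.0 - 0.e-3*I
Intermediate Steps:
k(y) = √(8 + y)
√(k(-10)*(Z(-13, g(-5)) - 1*72) + (-24767 - 15047)*(-14564 - 3066)) = √(√(8 - 10)*((-11 - 1*(-13)) - 1*72) + (-24767 - 15047)*(-14564 - 3066)) = √(√(-2)*((-11 + 13) - 72) - 39814*(-17630)) = √((I*√2)*(2 - 72) + 701920820) = √((I*√2)*(-70) + 701920820) = √(-70*I*√2 + 701920820) = √(701920820 - 70*I*√2)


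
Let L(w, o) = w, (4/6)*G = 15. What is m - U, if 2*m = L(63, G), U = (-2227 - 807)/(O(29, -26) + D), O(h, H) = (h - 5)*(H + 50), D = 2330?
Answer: 94573/2906 ≈ 32.544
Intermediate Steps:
O(h, H) = (-5 + h)*(50 + H)
G = 45/2 (G = (3/2)*15 = 45/2 ≈ 22.500)
U = -1517/1453 (U = (-2227 - 807)/((-250 - 5*(-26) + 50*29 - 26*29) + 2330) = -3034/((-250 + 130 + 1450 - 754) + 2330) = -3034/(576 + 2330) = -3034/2906 = -3034*1/2906 = -1517/1453 ≈ -1.0440)
m = 63/2 (m = (½)*63 = 63/2 ≈ 31.500)
m - U = 63/2 - 1*(-1517/1453) = 63/2 + 1517/1453 = 94573/2906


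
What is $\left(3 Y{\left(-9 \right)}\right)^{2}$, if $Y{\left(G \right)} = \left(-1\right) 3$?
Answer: $81$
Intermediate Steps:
$Y{\left(G \right)} = -3$
$\left(3 Y{\left(-9 \right)}\right)^{2} = \left(3 \left(-3\right)\right)^{2} = \left(-9\right)^{2} = 81$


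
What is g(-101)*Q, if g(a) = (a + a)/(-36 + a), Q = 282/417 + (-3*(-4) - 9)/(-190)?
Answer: 1761743/1809085 ≈ 0.97383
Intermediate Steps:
Q = 17443/26410 (Q = 282*(1/417) + (12 - 9)*(-1/190) = 94/139 + 3*(-1/190) = 94/139 - 3/190 = 17443/26410 ≈ 0.66047)
g(a) = 2*a/(-36 + a) (g(a) = (2*a)/(-36 + a) = 2*a/(-36 + a))
g(-101)*Q = (2*(-101)/(-36 - 101))*(17443/26410) = (2*(-101)/(-137))*(17443/26410) = (2*(-101)*(-1/137))*(17443/26410) = (202/137)*(17443/26410) = 1761743/1809085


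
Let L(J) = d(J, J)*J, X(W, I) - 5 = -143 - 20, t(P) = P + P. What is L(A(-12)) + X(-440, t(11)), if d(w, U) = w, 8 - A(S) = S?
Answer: 242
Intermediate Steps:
t(P) = 2*P
A(S) = 8 - S
X(W, I) = -158 (X(W, I) = 5 + (-143 - 20) = 5 - 163 = -158)
L(J) = J**2 (L(J) = J*J = J**2)
L(A(-12)) + X(-440, t(11)) = (8 - 1*(-12))**2 - 158 = (8 + 12)**2 - 158 = 20**2 - 158 = 400 - 158 = 242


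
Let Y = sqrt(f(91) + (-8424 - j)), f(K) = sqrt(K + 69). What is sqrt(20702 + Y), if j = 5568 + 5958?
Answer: sqrt(20702 + I*sqrt(2)*sqrt(9975 - 2*sqrt(10))) ≈ 143.88 + 0.4907*I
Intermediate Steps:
j = 11526
f(K) = sqrt(69 + K)
Y = sqrt(-19950 + 4*sqrt(10)) (Y = sqrt(sqrt(69 + 91) + (-8424 - 1*11526)) = sqrt(sqrt(160) + (-8424 - 11526)) = sqrt(4*sqrt(10) - 19950) = sqrt(-19950 + 4*sqrt(10)) ≈ 141.2*I)
sqrt(20702 + Y) = sqrt(20702 + sqrt(-19950 + 4*sqrt(10)))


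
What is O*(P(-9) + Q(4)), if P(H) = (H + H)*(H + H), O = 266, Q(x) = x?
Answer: 87248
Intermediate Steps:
P(H) = 4*H**2 (P(H) = (2*H)*(2*H) = 4*H**2)
O*(P(-9) + Q(4)) = 266*(4*(-9)**2 + 4) = 266*(4*81 + 4) = 266*(324 + 4) = 266*328 = 87248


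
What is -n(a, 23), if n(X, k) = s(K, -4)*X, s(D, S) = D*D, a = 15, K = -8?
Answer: -960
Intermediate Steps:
s(D, S) = D**2
n(X, k) = 64*X (n(X, k) = (-8)**2*X = 64*X)
-n(a, 23) = -64*15 = -1*960 = -960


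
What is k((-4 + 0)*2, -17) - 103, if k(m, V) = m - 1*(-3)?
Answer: -108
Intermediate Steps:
k(m, V) = 3 + m (k(m, V) = m + 3 = 3 + m)
k((-4 + 0)*2, -17) - 103 = (3 + (-4 + 0)*2) - 103 = (3 - 4*2) - 103 = (3 - 8) - 103 = -5 - 103 = -108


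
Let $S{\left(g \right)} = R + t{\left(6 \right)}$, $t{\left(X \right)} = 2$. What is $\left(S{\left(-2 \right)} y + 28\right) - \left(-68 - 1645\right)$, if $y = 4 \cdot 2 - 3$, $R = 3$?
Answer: $1766$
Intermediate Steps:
$y = 5$ ($y = 8 - 3 = 5$)
$S{\left(g \right)} = 5$ ($S{\left(g \right)} = 3 + 2 = 5$)
$\left(S{\left(-2 \right)} y + 28\right) - \left(-68 - 1645\right) = \left(5 \cdot 5 + 28\right) - \left(-68 - 1645\right) = \left(25 + 28\right) - \left(-68 - 1645\right) = 53 - -1713 = 53 + 1713 = 1766$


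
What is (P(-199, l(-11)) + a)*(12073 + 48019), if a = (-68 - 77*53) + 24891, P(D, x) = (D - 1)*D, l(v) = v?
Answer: 3638089864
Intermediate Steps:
P(D, x) = D*(-1 + D) (P(D, x) = (-1 + D)*D = D*(-1 + D))
a = 20742 (a = (-68 - 4081) + 24891 = -4149 + 24891 = 20742)
(P(-199, l(-11)) + a)*(12073 + 48019) = (-199*(-1 - 199) + 20742)*(12073 + 48019) = (-199*(-200) + 20742)*60092 = (39800 + 20742)*60092 = 60542*60092 = 3638089864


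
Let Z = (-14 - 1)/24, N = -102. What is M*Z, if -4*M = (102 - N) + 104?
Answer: 385/8 ≈ 48.125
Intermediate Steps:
M = -77 (M = -((102 - 1*(-102)) + 104)/4 = -((102 + 102) + 104)/4 = -(204 + 104)/4 = -¼*308 = -77)
Z = -5/8 (Z = (1/24)*(-15) = -5/8 ≈ -0.62500)
M*Z = -77*(-5/8) = 385/8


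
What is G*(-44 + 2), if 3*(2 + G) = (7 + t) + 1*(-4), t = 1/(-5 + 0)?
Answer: 224/5 ≈ 44.800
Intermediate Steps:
t = -⅕ (t = 1/(-5) = -⅕ ≈ -0.20000)
G = -16/15 (G = -2 + ((7 - ⅕) + 1*(-4))/3 = -2 + (34/5 - 4)/3 = -2 + (⅓)*(14/5) = -2 + 14/15 = -16/15 ≈ -1.0667)
G*(-44 + 2) = -16*(-44 + 2)/15 = -16/15*(-42) = 224/5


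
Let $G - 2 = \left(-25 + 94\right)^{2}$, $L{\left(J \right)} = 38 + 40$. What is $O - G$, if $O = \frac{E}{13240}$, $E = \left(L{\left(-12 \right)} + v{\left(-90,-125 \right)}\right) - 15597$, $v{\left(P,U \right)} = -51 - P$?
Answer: $- \frac{1576940}{331} \approx -4764.2$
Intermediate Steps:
$L{\left(J \right)} = 78$
$E = -15480$ ($E = \left(78 - -39\right) - 15597 = \left(78 + \left(-51 + 90\right)\right) - 15597 = \left(78 + 39\right) - 15597 = 117 - 15597 = -15480$)
$G = 4763$ ($G = 2 + \left(-25 + 94\right)^{2} = 2 + 69^{2} = 2 + 4761 = 4763$)
$O = - \frac{387}{331}$ ($O = - \frac{15480}{13240} = \left(-15480\right) \frac{1}{13240} = - \frac{387}{331} \approx -1.1692$)
$O - G = - \frac{387}{331} - 4763 = - \frac{1576940}{331}$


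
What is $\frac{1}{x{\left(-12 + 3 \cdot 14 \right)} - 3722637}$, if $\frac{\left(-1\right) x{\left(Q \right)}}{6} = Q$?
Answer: $- \frac{1}{3722817} \approx -2.6861 \cdot 10^{-7}$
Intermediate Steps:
$x{\left(Q \right)} = - 6 Q$
$\frac{1}{x{\left(-12 + 3 \cdot 14 \right)} - 3722637} = \frac{1}{- 6 \left(-12 + 3 \cdot 14\right) - 3722637} = \frac{1}{- 6 \left(-12 + 42\right) - 3722637} = \frac{1}{\left(-6\right) 30 - 3722637} = \frac{1}{-180 - 3722637} = \frac{1}{-3722817} = - \frac{1}{3722817}$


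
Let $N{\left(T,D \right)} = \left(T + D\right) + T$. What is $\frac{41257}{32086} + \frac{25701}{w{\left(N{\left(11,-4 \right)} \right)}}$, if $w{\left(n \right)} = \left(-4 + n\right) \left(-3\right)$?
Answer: $- \frac{68575791}{112301} \approx -610.64$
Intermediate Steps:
$N{\left(T,D \right)} = D + 2 T$ ($N{\left(T,D \right)} = \left(D + T\right) + T = D + 2 T$)
$w{\left(n \right)} = 12 - 3 n$
$\frac{41257}{32086} + \frac{25701}{w{\left(N{\left(11,-4 \right)} \right)}} = \frac{41257}{32086} + \frac{25701}{12 - 3 \left(-4 + 2 \cdot 11\right)} = 41257 \cdot \frac{1}{32086} + \frac{25701}{12 - 3 \left(-4 + 22\right)} = \frac{41257}{32086} + \frac{25701}{12 - 54} = \frac{41257}{32086} + \frac{25701}{-42} = \frac{41257}{32086} + 25701 \left(- \frac{1}{42}\right) = \frac{41257}{32086} - \frac{8567}{14} = - \frac{68575791}{112301}$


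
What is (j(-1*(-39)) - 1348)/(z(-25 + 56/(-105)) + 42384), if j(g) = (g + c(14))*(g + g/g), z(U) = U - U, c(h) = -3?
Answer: 23/10596 ≈ 0.0021706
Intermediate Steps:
z(U) = 0
j(g) = (1 + g)*(-3 + g) (j(g) = (g - 3)*(g + g/g) = (-3 + g)*(g + 1) = (-3 + g)*(1 + g) = (1 + g)*(-3 + g))
(j(-1*(-39)) - 1348)/(z(-25 + 56/(-105)) + 42384) = ((-3 + (-1*(-39))**2 - (-2)*(-39)) - 1348)/(0 + 42384) = ((-3 + 39**2 - 2*39) - 1348)/42384 = ((-3 + 1521 - 78) - 1348)*(1/42384) = (1440 - 1348)*(1/42384) = 92*(1/42384) = 23/10596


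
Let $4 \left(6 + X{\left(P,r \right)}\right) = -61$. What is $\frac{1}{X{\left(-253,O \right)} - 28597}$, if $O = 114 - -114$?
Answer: $- \frac{4}{114473} \approx -3.4943 \cdot 10^{-5}$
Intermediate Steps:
$O = 228$ ($O = 114 + 114 = 228$)
$X{\left(P,r \right)} = - \frac{85}{4}$ ($X{\left(P,r \right)} = -6 + \frac{1}{4} \left(-61\right) = -6 - \frac{61}{4} = - \frac{85}{4}$)
$\frac{1}{X{\left(-253,O \right)} - 28597} = \frac{1}{- \frac{85}{4} - 28597} = \frac{1}{- \frac{114473}{4}} = - \frac{4}{114473}$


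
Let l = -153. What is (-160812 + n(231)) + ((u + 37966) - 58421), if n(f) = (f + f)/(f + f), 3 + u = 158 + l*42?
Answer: -187537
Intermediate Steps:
u = -6271 (u = -3 + (158 - 153*42) = -3 + (158 - 6426) = -3 - 6268 = -6271)
n(f) = 1 (n(f) = (2*f)/((2*f)) = (2*f)*(1/(2*f)) = 1)
(-160812 + n(231)) + ((u + 37966) - 58421) = (-160812 + 1) + ((-6271 + 37966) - 58421) = -160811 + (31695 - 58421) = -160811 - 26726 = -187537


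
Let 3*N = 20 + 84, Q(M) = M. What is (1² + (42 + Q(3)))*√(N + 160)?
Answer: 92*√438/3 ≈ 641.81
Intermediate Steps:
N = 104/3 (N = (20 + 84)/3 = (⅓)*104 = 104/3 ≈ 34.667)
(1² + (42 + Q(3)))*√(N + 160) = (1² + (42 + 3))*√(104/3 + 160) = (1 + 45)*√(584/3) = 46*(2*√438/3) = 92*√438/3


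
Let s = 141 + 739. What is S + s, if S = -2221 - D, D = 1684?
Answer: -3025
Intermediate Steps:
s = 880
S = -3905 (S = -2221 - 1*1684 = -2221 - 1684 = -3905)
S + s = -3905 + 880 = -3025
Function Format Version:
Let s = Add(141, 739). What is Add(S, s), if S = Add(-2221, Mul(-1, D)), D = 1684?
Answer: -3025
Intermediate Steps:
s = 880
S = -3905 (S = Add(-2221, Mul(-1, 1684)) = Add(-2221, -1684) = -3905)
Add(S, s) = Add(-3905, 880) = -3025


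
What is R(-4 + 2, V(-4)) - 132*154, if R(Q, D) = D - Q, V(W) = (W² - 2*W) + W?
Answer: -20306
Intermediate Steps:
V(W) = W² - W
R(-4 + 2, V(-4)) - 132*154 = (-4*(-1 - 4) - (-4 + 2)) - 132*154 = (-4*(-5) - 1*(-2)) - 20328 = (20 + 2) - 20328 = 22 - 20328 = -20306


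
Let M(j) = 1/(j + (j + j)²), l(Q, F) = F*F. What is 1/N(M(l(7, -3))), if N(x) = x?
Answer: 333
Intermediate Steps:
l(Q, F) = F²
M(j) = 1/(j + 4*j²) (M(j) = 1/(j + (2*j)²) = 1/(j + 4*j²))
1/N(M(l(7, -3))) = 1/(1/(((-3)²)*(1 + 4*(-3)²))) = 1/(1/(9*(1 + 4*9))) = 1/(1/(9*(1 + 36))) = 1/((⅑)/37) = 1/((⅑)*(1/37)) = 1/(1/333) = 333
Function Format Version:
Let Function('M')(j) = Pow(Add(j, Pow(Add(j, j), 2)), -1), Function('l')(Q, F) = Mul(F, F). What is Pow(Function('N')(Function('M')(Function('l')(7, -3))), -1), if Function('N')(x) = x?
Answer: 333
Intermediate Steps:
Function('l')(Q, F) = Pow(F, 2)
Function('M')(j) = Pow(Add(j, Mul(4, Pow(j, 2))), -1) (Function('M')(j) = Pow(Add(j, Pow(Mul(2, j), 2)), -1) = Pow(Add(j, Mul(4, Pow(j, 2))), -1))
Pow(Function('N')(Function('M')(Function('l')(7, -3))), -1) = Pow(Mul(Pow(Pow(-3, 2), -1), Pow(Add(1, Mul(4, Pow(-3, 2))), -1)), -1) = Pow(Mul(Pow(9, -1), Pow(Add(1, Mul(4, 9)), -1)), -1) = Pow(Mul(Rational(1, 9), Pow(Add(1, 36), -1)), -1) = Pow(Mul(Rational(1, 9), Pow(37, -1)), -1) = Pow(Mul(Rational(1, 9), Rational(1, 37)), -1) = Pow(Rational(1, 333), -1) = 333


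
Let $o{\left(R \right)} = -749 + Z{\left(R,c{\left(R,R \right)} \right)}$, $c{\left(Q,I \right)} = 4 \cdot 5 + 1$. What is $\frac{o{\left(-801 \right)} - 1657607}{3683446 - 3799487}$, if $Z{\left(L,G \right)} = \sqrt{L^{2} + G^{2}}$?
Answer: $\frac{1658356}{116041} - \frac{3 \sqrt{71338}}{116041} \approx 14.284$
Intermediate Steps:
$c{\left(Q,I \right)} = 21$ ($c{\left(Q,I \right)} = 20 + 1 = 21$)
$Z{\left(L,G \right)} = \sqrt{G^{2} + L^{2}}$
$o{\left(R \right)} = -749 + \sqrt{441 + R^{2}}$ ($o{\left(R \right)} = -749 + \sqrt{21^{2} + R^{2}} = -749 + \sqrt{441 + R^{2}}$)
$\frac{o{\left(-801 \right)} - 1657607}{3683446 - 3799487} = \frac{\left(-749 + \sqrt{441 + \left(-801\right)^{2}}\right) - 1657607}{3683446 - 3799487} = \frac{\left(-749 + \sqrt{441 + 641601}\right) - 1657607}{-116041} = \left(\left(-749 + \sqrt{642042}\right) - 1657607\right) \left(- \frac{1}{116041}\right) = \left(\left(-749 + 3 \sqrt{71338}\right) - 1657607\right) \left(- \frac{1}{116041}\right) = \left(-1658356 + 3 \sqrt{71338}\right) \left(- \frac{1}{116041}\right) = \frac{1658356}{116041} - \frac{3 \sqrt{71338}}{116041}$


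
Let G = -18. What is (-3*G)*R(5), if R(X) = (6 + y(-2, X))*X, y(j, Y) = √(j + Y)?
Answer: 1620 + 270*√3 ≈ 2087.7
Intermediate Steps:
y(j, Y) = √(Y + j)
R(X) = X*(6 + √(-2 + X)) (R(X) = (6 + √(X - 2))*X = (6 + √(-2 + X))*X = X*(6 + √(-2 + X)))
(-3*G)*R(5) = (-3*(-18))*(5*(6 + √(-2 + 5))) = 54*(5*(6 + √3)) = 54*(30 + 5*√3) = 1620 + 270*√3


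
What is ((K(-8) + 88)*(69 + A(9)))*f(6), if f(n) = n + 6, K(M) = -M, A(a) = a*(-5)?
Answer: 27648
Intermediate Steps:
A(a) = -5*a
f(n) = 6 + n
((K(-8) + 88)*(69 + A(9)))*f(6) = ((-1*(-8) + 88)*(69 - 5*9))*(6 + 6) = ((8 + 88)*(69 - 45))*12 = (96*24)*12 = 2304*12 = 27648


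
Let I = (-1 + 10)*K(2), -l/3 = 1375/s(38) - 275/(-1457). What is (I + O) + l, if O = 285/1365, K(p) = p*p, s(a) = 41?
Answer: -353166035/5436067 ≈ -64.967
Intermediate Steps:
K(p) = p**2
l = -6043950/59737 (l = -3*(1375/41 - 275/(-1457)) = -3*(1375*(1/41) - 275*(-1/1457)) = -3*(1375/41 + 275/1457) = -3*2014650/59737 = -6043950/59737 ≈ -101.18)
I = 36 (I = (-1 + 10)*2**2 = 9*4 = 36)
O = 19/91 (O = 285*(1/1365) = 19/91 ≈ 0.20879)
(I + O) + l = (36 + 19/91) - 6043950/59737 = 3295/91 - 6043950/59737 = -353166035/5436067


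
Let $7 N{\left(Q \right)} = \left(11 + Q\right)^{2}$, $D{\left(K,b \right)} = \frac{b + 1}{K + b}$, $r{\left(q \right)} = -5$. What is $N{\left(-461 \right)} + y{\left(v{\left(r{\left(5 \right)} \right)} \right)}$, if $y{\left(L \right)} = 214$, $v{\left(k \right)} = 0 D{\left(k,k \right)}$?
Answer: $\frac{203998}{7} \approx 29143.0$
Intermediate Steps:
$D{\left(K,b \right)} = \frac{1 + b}{K + b}$
$N{\left(Q \right)} = \frac{\left(11 + Q\right)^{2}}{7}$
$v{\left(k \right)} = 0$ ($v{\left(k \right)} = 0 \frac{1 + k}{k + k} = 0 \frac{1 + k}{2 k} = 0$)
$N{\left(-461 \right)} + y{\left(v{\left(r{\left(5 \right)} \right)} \right)} = \frac{\left(11 - 461\right)^{2}}{7} + 214 = \frac{\left(-450\right)^{2}}{7} + 214 = \frac{1}{7} \cdot 202500 + 214 = \frac{202500}{7} + 214 = \frac{203998}{7}$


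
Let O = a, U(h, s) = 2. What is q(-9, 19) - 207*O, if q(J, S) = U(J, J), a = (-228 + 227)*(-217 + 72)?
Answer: -30013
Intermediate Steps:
a = 145 (a = -1*(-145) = 145)
O = 145
q(J, S) = 2
q(-9, 19) - 207*O = 2 - 207*145 = 2 - 30015 = -30013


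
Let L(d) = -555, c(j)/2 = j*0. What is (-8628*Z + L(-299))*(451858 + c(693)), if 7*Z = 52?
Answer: -204484271178/7 ≈ -2.9212e+10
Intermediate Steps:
Z = 52/7 (Z = (1/7)*52 = 52/7 ≈ 7.4286)
c(j) = 0 (c(j) = 2*(j*0) = 2*0 = 0)
(-8628*Z + L(-299))*(451858 + c(693)) = (-8628*52/7 - 555)*(451858 + 0) = (-448656/7 - 555)*451858 = -452541/7*451858 = -204484271178/7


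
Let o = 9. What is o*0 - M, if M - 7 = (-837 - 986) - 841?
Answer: 2657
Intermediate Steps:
M = -2657 (M = 7 + ((-837 - 986) - 841) = 7 + (-1823 - 841) = 7 - 2664 = -2657)
o*0 - M = 9*0 - 1*(-2657) = 0 + 2657 = 2657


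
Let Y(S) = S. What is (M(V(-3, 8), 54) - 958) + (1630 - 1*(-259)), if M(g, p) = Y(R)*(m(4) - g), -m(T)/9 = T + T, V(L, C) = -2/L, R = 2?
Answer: 2357/3 ≈ 785.67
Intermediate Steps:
m(T) = -18*T (m(T) = -9*(T + T) = -18*T)
M(g, p) = -144 - 2*g (M(g, p) = 2*(-18*4 - g) = 2*(-72 - g) = -144 - 2*g)
(M(V(-3, 8), 54) - 958) + (1630 - 1*(-259)) = ((-144 - (-4)/(-3)) - 958) + (1630 - 1*(-259)) = ((-144 - (-4)*(-1)/3) - 958) + (1630 + 259) = ((-144 - 2*2/3) - 958) + 1889 = ((-144 - 4/3) - 958) + 1889 = (-436/3 - 958) + 1889 = -3310/3 + 1889 = 2357/3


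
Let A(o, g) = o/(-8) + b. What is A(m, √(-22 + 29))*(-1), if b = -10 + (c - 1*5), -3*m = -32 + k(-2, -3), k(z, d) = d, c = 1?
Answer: 371/24 ≈ 15.458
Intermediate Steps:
m = 35/3 (m = -(-32 - 3)/3 = -⅓*(-35) = 35/3 ≈ 11.667)
b = -14 (b = -10 + (1 - 1*5) = -10 + (1 - 5) = -10 - 4 = -14)
A(o, g) = -14 - o/8 (A(o, g) = o/(-8) - 14 = o*(-⅛) - 14 = -o/8 - 14 = -14 - o/8)
A(m, √(-22 + 29))*(-1) = (-14 - ⅛*35/3)*(-1) = (-14 - 35/24)*(-1) = -371/24*(-1) = 371/24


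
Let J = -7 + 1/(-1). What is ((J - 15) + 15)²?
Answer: 64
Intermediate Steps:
J = -8 (J = -7 - 1 = -8)
((J - 15) + 15)² = ((-8 - 15) + 15)² = (-23 + 15)² = (-8)² = 64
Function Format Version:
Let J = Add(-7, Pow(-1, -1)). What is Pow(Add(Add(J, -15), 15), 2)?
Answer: 64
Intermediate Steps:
J = -8 (J = Add(-7, -1) = -8)
Pow(Add(Add(J, -15), 15), 2) = Pow(Add(Add(-8, -15), 15), 2) = Pow(Add(-23, 15), 2) = Pow(-8, 2) = 64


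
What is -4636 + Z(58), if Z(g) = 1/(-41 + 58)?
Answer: -78811/17 ≈ -4635.9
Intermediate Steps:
Z(g) = 1/17
-4636 + Z(58) = -4636 + 1/17 = -78811/17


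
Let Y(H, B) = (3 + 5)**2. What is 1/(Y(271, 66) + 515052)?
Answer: 1/515116 ≈ 1.9413e-6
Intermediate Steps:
Y(H, B) = 64 (Y(H, B) = 8**2 = 64)
1/(Y(271, 66) + 515052) = 1/(64 + 515052) = 1/515116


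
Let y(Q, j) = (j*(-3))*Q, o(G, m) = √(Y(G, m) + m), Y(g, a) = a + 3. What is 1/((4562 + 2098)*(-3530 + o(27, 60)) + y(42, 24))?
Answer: -326567/7678436621058 - 185*√123/15356873242116 ≈ -4.2664e-8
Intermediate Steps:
Y(g, a) = 3 + a
o(G, m) = √(3 + 2*m) (o(G, m) = √((3 + m) + m) = √(3 + 2*m))
y(Q, j) = -3*Q*j (y(Q, j) = (-3*j)*Q = -3*Q*j)
1/((4562 + 2098)*(-3530 + o(27, 60)) + y(42, 24)) = 1/((4562 + 2098)*(-3530 + √(3 + 2*60)) - 3*42*24) = 1/(6660*(-3530 + √(3 + 120)) - 3024) = 1/(6660*(-3530 + √123) - 3024) = 1/((-23509800 + 6660*√123) - 3024) = 1/(-23512824 + 6660*√123)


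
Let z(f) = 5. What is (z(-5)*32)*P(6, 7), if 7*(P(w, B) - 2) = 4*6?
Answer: 6080/7 ≈ 868.57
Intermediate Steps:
P(w, B) = 38/7 (P(w, B) = 2 + (4*6)/7 = 2 + (⅐)*24 = 2 + 24/7 = 38/7)
(z(-5)*32)*P(6, 7) = (5*32)*(38/7) = 160*(38/7) = 6080/7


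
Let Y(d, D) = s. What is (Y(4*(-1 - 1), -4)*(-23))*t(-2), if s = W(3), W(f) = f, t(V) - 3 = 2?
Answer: -345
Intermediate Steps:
t(V) = 5 (t(V) = 3 + 2 = 5)
s = 3
Y(d, D) = 3
(Y(4*(-1 - 1), -4)*(-23))*t(-2) = (3*(-23))*5 = -69*5 = -345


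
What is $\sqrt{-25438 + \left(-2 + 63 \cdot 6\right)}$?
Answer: $i \sqrt{25062} \approx 158.31 i$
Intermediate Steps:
$\sqrt{-25438 + \left(-2 + 63 \cdot 6\right)} = \sqrt{-25438 + \left(-2 + 378\right)} = \sqrt{-25438 + 376} = \sqrt{-25062} = i \sqrt{25062}$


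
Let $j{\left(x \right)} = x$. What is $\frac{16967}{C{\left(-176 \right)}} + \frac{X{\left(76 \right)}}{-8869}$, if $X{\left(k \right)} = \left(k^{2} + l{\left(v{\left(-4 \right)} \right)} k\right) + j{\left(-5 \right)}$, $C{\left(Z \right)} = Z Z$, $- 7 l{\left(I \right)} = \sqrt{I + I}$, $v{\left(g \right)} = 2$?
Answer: $- \frac{193266859}{1923083008} \approx -0.1005$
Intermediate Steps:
$l{\left(I \right)} = - \frac{\sqrt{2} \sqrt{I}}{7}$ ($l{\left(I \right)} = - \frac{\sqrt{I + I}}{7} = - \frac{\sqrt{2 I}}{7} = - \frac{\sqrt{2} \sqrt{I}}{7}$)
$C{\left(Z \right)} = Z^{2}$
$X{\left(k \right)} = -5 + k^{2} - \frac{2 k}{7}$ ($X{\left(k \right)} = \left(k^{2} + - \frac{\sqrt{2} \sqrt{2}}{7} k\right) - 5 = \left(k^{2} - \frac{2 k}{7}\right) - 5 = -5 + k^{2} - \frac{2 k}{7}$)
$\frac{16967}{C{\left(-176 \right)}} + \frac{X{\left(76 \right)}}{-8869} = \frac{16967}{\left(-176\right)^{2}} + \frac{-5 + 76^{2} - \frac{152}{7}}{-8869} = \frac{16967}{30976} + \left(-5 + 5776 - \frac{152}{7}\right) \left(- \frac{1}{8869}\right) = 16967 \cdot \frac{1}{30976} + \frac{40245}{7} \left(- \frac{1}{8869}\right) = \frac{16967}{30976} - \frac{40245}{62083} = - \frac{193266859}{1923083008}$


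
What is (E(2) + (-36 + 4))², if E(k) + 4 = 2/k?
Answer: 1225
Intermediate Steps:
E(k) = -4 + 2/k
(E(2) + (-36 + 4))² = ((-4 + 2/2) + (-36 + 4))² = ((-4 + 2*(½)) - 32)² = ((-4 + 1) - 32)² = (-3 - 32)² = (-35)² = 1225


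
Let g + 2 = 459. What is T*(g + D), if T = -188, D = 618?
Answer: -202100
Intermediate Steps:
g = 457 (g = -2 + 459 = 457)
T*(g + D) = -188*(457 + 618) = -188*1075 = -202100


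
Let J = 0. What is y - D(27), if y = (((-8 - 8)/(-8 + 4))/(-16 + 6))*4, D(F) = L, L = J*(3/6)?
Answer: -8/5 ≈ -1.6000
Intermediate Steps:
L = 0 (L = 0*(3/6) = 0*(3*(⅙)) = 0*(½) = 0)
D(F) = 0
y = -8/5 (y = (-16/(-4)/(-10))*4 = (-16*(-¼)*(-⅒))*4 = (4*(-⅒))*4 = -⅖*4 = -8/5 ≈ -1.6000)
y - D(27) = -8/5 - 1*0 = -8/5 + 0 = -8/5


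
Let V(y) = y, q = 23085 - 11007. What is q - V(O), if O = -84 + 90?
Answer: 12072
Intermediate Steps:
q = 12078
O = 6
q - V(O) = 12078 - 1*6 = 12078 - 6 = 12072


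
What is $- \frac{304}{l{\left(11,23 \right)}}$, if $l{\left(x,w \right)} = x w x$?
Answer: $- \frac{304}{2783} \approx -0.10923$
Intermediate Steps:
$l{\left(x,w \right)} = w x^{2}$ ($l{\left(x,w \right)} = w x x = w x^{2}$)
$- \frac{304}{l{\left(11,23 \right)}} = - \frac{304}{23 \cdot 11^{2}} = - \frac{304}{23 \cdot 121} = - \frac{304}{2783}$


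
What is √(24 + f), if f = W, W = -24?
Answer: 0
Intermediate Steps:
f = -24
√(24 + f) = √(24 - 24) = √0 = 0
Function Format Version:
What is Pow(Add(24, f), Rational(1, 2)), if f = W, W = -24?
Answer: 0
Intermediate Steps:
f = -24
Pow(Add(24, f), Rational(1, 2)) = Pow(Add(24, -24), Rational(1, 2)) = Pow(0, Rational(1, 2)) = 0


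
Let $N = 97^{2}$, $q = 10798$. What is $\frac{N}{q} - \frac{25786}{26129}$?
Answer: $- \frac{32589467}{282140942} \approx -0.11551$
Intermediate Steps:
$N = 9409$
$\frac{N}{q} - \frac{25786}{26129} = \frac{9409}{10798} - \frac{25786}{26129} = - \frac{32589467}{282140942}$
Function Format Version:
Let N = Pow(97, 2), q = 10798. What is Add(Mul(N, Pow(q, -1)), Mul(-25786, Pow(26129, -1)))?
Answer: Rational(-32589467, 282140942) ≈ -0.11551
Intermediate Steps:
N = 9409
Add(Mul(N, Pow(q, -1)), Mul(-25786, Pow(26129, -1))) = Add(Mul(9409, Pow(10798, -1)), Mul(-25786, Pow(26129, -1))) = Add(Mul(9409, Rational(1, 10798)), Mul(-25786, Rational(1, 26129))) = Add(Rational(9409, 10798), Rational(-25786, 26129)) = Rational(-32589467, 282140942)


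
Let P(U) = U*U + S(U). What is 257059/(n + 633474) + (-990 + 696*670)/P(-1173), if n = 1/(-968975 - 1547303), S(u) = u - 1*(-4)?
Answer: 163097311129635295/219136288922957996 ≈ 0.74427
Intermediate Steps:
S(u) = 4 + u (S(u) = u + 4 = 4 + u)
n = -1/2516278 (n = 1/(-2516278) = -1/2516278 ≈ -3.9741e-7)
P(U) = 4 + U + U**2 (P(U) = U*U + (4 + U) = U**2 + (4 + U) = 4 + U + U**2)
257059/(n + 633474) + (-990 + 696*670)/P(-1173) = 257059/(-1/2516278 + 633474) + (-990 + 696*670)/(4 - 1173 + (-1173)**2) = 257059/(1593996689771/2516278) + (-990 + 466320)/(4 - 1173 + 1375929) = 257059*(2516278/1593996689771) + 465330/1374760 = 646831906402/1593996689771 + 465330*(1/1374760) = 646831906402/1593996689771 + 46533/137476 = 163097311129635295/219136288922957996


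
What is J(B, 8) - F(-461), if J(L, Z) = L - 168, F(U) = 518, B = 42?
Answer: -644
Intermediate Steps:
J(L, Z) = -168 + L
J(B, 8) - F(-461) = (-168 + 42) - 1*518 = -126 - 518 = -644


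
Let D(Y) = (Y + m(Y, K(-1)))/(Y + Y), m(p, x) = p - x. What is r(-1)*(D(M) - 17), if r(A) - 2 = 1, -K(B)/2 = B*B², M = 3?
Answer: -49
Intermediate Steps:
K(B) = -2*B³ (K(B) = -2*B*B² = -2*B³)
r(A) = 3 (r(A) = 2 + 1 = 3)
D(Y) = (-2 + 2*Y)/(2*Y) (D(Y) = (Y + (Y - (-2)*(-1)³))/(Y + Y) = (Y + (Y - (-2)*(-1)))/((2*Y)) = (Y + (Y - 1*2))*(1/(2*Y)) = (Y + (Y - 2))*(1/(2*Y)) = (Y + (-2 + Y))*(1/(2*Y)) = (-2 + 2*Y)*(1/(2*Y)) = (-2 + 2*Y)/(2*Y))
r(-1)*(D(M) - 17) = 3*((-1 + 3)/3 - 17) = 3*((⅓)*2 - 17) = 3*(⅔ - 17) = 3*(-49/3) = -49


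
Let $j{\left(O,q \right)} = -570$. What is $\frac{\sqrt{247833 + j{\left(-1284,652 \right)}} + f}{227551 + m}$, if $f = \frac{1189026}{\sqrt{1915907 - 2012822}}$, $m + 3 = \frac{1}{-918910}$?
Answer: $\frac{918910 \sqrt{247263}}{209096132679} - \frac{8093391716 i \sqrt{96915}}{150107790359891} \approx 0.0021853 - 0.016785 i$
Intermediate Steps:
$m = - \frac{2756731}{918910}$ ($m = -3 + \frac{1}{-918910} = -3 - \frac{1}{918910} = - \frac{2756731}{918910} \approx -3.0$)
$f = - \frac{396342 i \sqrt{96915}}{32305}$ ($f = \frac{1189026}{\sqrt{-96915}} = \frac{1189026}{i \sqrt{96915}} = 1189026 \left(- \frac{i \sqrt{96915}}{96915}\right) = - \frac{396342 i \sqrt{96915}}{32305} \approx - 3819.4 i$)
$\frac{\sqrt{247833 + j{\left(-1284,652 \right)}} + f}{227551 + m} = \frac{\sqrt{247833 - 570} - \frac{396342 i \sqrt{96915}}{32305}}{227551 - \frac{2756731}{918910}} = \frac{\sqrt{247263} - \frac{396342 i \sqrt{96915}}{32305}}{\frac{209096132679}{918910}} = \left(\sqrt{247263} - \frac{396342 i \sqrt{96915}}{32305}\right) \frac{918910}{209096132679} = \frac{918910 \sqrt{247263}}{209096132679} - \frac{8093391716 i \sqrt{96915}}{150107790359891}$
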